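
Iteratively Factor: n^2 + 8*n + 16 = (n + 4)*(n + 4)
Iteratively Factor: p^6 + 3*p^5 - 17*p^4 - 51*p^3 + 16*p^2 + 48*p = (p + 1)*(p^5 + 2*p^4 - 19*p^3 - 32*p^2 + 48*p) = (p - 4)*(p + 1)*(p^4 + 6*p^3 + 5*p^2 - 12*p) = (p - 4)*(p + 1)*(p + 4)*(p^3 + 2*p^2 - 3*p) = (p - 4)*(p - 1)*(p + 1)*(p + 4)*(p^2 + 3*p) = (p - 4)*(p - 1)*(p + 1)*(p + 3)*(p + 4)*(p)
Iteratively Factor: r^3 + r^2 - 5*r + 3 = (r - 1)*(r^2 + 2*r - 3) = (r - 1)*(r + 3)*(r - 1)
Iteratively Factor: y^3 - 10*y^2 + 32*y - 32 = (y - 4)*(y^2 - 6*y + 8) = (y - 4)*(y - 2)*(y - 4)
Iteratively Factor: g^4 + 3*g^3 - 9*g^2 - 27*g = (g)*(g^3 + 3*g^2 - 9*g - 27) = g*(g + 3)*(g^2 - 9) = g*(g - 3)*(g + 3)*(g + 3)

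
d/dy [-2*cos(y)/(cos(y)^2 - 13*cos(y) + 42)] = 2*(sin(y)^2 + 41)*sin(y)/((cos(y) - 7)^2*(cos(y) - 6)^2)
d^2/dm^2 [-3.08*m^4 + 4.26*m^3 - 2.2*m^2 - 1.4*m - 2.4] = -36.96*m^2 + 25.56*m - 4.4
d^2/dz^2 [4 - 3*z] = 0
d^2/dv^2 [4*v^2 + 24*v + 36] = 8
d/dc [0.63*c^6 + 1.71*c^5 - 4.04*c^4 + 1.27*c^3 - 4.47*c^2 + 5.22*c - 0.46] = 3.78*c^5 + 8.55*c^4 - 16.16*c^3 + 3.81*c^2 - 8.94*c + 5.22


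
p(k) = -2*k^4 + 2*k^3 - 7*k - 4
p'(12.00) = -12967.00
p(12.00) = -38104.00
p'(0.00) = -7.00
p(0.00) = -4.00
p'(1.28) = -13.95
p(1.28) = -14.13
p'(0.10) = -6.95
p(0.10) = -4.70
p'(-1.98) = 78.62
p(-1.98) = -36.40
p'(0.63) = -6.62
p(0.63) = -8.22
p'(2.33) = -75.62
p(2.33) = -53.96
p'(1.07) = -9.93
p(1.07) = -11.66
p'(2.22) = -64.96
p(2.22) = -46.24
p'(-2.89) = 236.21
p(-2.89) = -171.56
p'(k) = -8*k^3 + 6*k^2 - 7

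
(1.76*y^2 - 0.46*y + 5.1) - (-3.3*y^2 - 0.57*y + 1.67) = 5.06*y^2 + 0.11*y + 3.43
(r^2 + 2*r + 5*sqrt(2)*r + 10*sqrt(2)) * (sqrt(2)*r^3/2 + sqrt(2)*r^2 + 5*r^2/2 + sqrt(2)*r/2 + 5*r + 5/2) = sqrt(2)*r^5/2 + 2*sqrt(2)*r^4 + 15*r^4/2 + 15*sqrt(2)*r^3 + 30*r^3 + 75*r^2/2 + 51*sqrt(2)*r^2 + 15*r + 125*sqrt(2)*r/2 + 25*sqrt(2)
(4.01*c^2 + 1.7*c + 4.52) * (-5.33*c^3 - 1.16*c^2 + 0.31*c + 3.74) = -21.3733*c^5 - 13.7126*c^4 - 24.8205*c^3 + 10.2812*c^2 + 7.7592*c + 16.9048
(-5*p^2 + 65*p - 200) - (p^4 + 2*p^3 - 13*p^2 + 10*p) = -p^4 - 2*p^3 + 8*p^2 + 55*p - 200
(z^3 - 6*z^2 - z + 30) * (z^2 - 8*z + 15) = z^5 - 14*z^4 + 62*z^3 - 52*z^2 - 255*z + 450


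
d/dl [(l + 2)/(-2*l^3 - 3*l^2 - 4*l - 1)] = (4*l^3 + 15*l^2 + 12*l + 7)/(4*l^6 + 12*l^5 + 25*l^4 + 28*l^3 + 22*l^2 + 8*l + 1)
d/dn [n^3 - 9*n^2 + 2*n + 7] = 3*n^2 - 18*n + 2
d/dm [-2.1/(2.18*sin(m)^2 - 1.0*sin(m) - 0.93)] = (9.156*sin(m) - 2.1)*cos(m)/(-2.18*sin(m)^2 + 1.0*sin(m) + 0.93)^2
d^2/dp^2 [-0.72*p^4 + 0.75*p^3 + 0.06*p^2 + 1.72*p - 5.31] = -8.64*p^2 + 4.5*p + 0.12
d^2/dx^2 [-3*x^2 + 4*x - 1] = -6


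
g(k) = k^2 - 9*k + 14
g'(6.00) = 3.00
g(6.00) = -4.00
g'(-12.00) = -33.00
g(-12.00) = 266.00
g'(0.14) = -8.72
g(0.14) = 12.76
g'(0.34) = -8.32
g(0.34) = 11.06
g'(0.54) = -7.92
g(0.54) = 9.43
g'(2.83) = -3.34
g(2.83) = -3.46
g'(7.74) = 6.48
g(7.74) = 4.25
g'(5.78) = 2.56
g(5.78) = -4.61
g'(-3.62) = -16.24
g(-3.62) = 59.68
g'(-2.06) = -13.12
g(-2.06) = 36.78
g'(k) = 2*k - 9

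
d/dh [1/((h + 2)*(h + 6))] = 2*(-h - 4)/(h^4 + 16*h^3 + 88*h^2 + 192*h + 144)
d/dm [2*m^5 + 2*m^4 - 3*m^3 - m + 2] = 10*m^4 + 8*m^3 - 9*m^2 - 1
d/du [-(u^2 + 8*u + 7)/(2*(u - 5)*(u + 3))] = (5*u^2 + 22*u + 53)/(u^4 - 4*u^3 - 26*u^2 + 60*u + 225)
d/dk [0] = 0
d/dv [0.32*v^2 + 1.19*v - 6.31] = 0.64*v + 1.19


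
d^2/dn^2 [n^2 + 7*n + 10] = 2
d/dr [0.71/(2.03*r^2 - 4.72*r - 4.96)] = (3.3512 - 2.8826*r)/(-2.03*r^2 + 4.72*r + 4.96)^2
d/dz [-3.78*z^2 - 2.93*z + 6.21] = -7.56*z - 2.93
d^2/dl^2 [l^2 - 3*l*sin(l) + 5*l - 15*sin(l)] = 3*l*sin(l) + 15*sin(l) - 6*cos(l) + 2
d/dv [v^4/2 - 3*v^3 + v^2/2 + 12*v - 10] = 2*v^3 - 9*v^2 + v + 12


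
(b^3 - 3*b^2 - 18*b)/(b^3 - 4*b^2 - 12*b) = (b + 3)/(b + 2)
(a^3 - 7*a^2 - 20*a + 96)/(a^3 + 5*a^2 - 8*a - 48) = (a - 8)/(a + 4)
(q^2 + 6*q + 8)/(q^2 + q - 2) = (q + 4)/(q - 1)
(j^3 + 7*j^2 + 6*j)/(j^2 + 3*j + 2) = j*(j + 6)/(j + 2)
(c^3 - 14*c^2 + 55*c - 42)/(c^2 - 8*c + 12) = (c^2 - 8*c + 7)/(c - 2)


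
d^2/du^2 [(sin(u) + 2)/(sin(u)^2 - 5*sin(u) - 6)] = (-sin(u)^4 - 12*sin(u)^3 + 8*sin(u)^2 - 64*sin(u) + 64)/((sin(u) - 6)^3*(sin(u) + 1)^2)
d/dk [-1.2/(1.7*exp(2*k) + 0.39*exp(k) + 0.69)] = (4.08*exp(k) + 0.468)*exp(k)/(1.7*exp(2*k) + 0.39*exp(k) + 0.69)^2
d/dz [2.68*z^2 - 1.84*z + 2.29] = 5.36*z - 1.84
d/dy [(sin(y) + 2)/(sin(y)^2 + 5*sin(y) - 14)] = (-4*sin(y) + cos(y)^2 - 25)*cos(y)/(sin(y)^2 + 5*sin(y) - 14)^2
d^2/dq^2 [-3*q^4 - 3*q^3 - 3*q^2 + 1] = -36*q^2 - 18*q - 6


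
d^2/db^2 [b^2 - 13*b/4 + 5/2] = 2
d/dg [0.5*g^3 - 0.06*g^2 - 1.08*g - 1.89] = 1.5*g^2 - 0.12*g - 1.08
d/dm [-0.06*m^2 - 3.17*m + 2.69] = -0.12*m - 3.17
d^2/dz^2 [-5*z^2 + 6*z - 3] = -10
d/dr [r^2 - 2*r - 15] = 2*r - 2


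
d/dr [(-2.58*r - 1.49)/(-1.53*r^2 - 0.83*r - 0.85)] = (-3.9474*r^2 - 4.5594*r + 0.9563)/(2.3409*r^4 + 2.5398*r^3 + 3.2899*r^2 + 1.411*r + 0.7225)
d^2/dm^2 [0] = 0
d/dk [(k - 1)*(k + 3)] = 2*k + 2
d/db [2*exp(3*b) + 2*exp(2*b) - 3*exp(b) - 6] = (6*exp(2*b) + 4*exp(b) - 3)*exp(b)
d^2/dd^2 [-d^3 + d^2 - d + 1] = 2 - 6*d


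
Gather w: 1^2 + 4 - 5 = 0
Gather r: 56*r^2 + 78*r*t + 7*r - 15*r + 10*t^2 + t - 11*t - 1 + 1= 56*r^2 + r*(78*t - 8) + 10*t^2 - 10*t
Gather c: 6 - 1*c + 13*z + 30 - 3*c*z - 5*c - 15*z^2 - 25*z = c*(-3*z - 6) - 15*z^2 - 12*z + 36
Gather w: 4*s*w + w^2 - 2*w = w^2 + w*(4*s - 2)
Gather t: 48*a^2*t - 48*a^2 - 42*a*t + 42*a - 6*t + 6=-48*a^2 + 42*a + t*(48*a^2 - 42*a - 6) + 6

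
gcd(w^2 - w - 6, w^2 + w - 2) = w + 2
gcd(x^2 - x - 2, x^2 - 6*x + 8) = x - 2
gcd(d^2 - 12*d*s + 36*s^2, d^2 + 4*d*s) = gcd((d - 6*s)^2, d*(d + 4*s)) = 1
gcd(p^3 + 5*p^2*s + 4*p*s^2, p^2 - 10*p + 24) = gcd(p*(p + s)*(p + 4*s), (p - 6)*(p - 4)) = 1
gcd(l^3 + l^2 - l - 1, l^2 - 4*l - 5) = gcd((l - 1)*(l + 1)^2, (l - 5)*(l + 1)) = l + 1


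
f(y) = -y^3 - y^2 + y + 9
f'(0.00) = 1.00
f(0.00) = 9.00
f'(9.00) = -260.00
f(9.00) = -792.00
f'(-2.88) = -18.12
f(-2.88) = 21.71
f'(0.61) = -1.34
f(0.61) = 9.01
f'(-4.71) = -56.13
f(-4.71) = 86.59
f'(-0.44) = 1.30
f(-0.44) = 8.45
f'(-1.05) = -0.21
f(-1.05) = 8.01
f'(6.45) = -136.71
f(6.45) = -294.49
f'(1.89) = -13.50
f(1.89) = 0.57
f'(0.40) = -0.28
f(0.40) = 9.18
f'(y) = -3*y^2 - 2*y + 1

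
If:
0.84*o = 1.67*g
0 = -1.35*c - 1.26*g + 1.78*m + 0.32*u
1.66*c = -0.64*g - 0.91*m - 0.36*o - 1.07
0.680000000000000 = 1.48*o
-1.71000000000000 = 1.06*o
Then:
No Solution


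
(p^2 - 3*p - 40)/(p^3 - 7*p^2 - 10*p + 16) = (p + 5)/(p^2 + p - 2)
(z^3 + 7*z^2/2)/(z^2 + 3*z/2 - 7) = z^2/(z - 2)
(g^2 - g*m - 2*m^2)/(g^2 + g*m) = (g - 2*m)/g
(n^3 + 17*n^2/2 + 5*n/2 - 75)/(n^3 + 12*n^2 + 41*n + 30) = (n - 5/2)/(n + 1)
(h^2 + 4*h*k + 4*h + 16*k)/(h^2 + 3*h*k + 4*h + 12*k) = (h + 4*k)/(h + 3*k)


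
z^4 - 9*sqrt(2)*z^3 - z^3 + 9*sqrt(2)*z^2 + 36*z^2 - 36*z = z*(z - 1)*(z - 6*sqrt(2))*(z - 3*sqrt(2))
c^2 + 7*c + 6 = (c + 1)*(c + 6)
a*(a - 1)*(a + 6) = a^3 + 5*a^2 - 6*a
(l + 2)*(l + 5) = l^2 + 7*l + 10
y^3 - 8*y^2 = y^2*(y - 8)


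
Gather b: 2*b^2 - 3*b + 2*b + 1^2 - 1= 2*b^2 - b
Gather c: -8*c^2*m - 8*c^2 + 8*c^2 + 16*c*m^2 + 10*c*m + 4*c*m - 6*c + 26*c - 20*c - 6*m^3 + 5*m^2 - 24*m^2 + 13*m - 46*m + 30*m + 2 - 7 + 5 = -8*c^2*m + c*(16*m^2 + 14*m) - 6*m^3 - 19*m^2 - 3*m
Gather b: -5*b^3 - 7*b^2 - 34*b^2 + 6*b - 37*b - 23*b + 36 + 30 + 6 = -5*b^3 - 41*b^2 - 54*b + 72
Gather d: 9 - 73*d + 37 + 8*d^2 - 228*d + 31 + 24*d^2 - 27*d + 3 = 32*d^2 - 328*d + 80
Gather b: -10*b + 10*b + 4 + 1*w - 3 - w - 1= 0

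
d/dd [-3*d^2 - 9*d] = -6*d - 9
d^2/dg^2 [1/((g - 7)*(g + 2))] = 2*((g - 7)^2 + (g - 7)*(g + 2) + (g + 2)^2)/((g - 7)^3*(g + 2)^3)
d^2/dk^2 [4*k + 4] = 0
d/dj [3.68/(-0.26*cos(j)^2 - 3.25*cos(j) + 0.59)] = -(1.9136*cos(j) + 11.96)*sin(j)/(0.26*cos(j)^2 + 3.25*cos(j) - 0.59)^2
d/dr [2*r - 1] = 2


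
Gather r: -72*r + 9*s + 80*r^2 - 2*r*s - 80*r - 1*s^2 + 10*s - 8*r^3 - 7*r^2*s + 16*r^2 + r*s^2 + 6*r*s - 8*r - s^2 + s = -8*r^3 + r^2*(96 - 7*s) + r*(s^2 + 4*s - 160) - 2*s^2 + 20*s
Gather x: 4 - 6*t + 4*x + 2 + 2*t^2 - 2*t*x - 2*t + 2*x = 2*t^2 - 8*t + x*(6 - 2*t) + 6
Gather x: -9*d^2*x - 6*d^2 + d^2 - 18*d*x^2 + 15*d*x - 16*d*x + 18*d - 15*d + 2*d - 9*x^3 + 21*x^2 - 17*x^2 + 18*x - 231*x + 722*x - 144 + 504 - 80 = -5*d^2 + 5*d - 9*x^3 + x^2*(4 - 18*d) + x*(-9*d^2 - d + 509) + 280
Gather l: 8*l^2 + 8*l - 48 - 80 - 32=8*l^2 + 8*l - 160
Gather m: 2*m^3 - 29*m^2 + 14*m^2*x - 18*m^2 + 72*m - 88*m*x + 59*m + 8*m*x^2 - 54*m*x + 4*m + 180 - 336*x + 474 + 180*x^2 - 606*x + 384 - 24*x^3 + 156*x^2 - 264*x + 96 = 2*m^3 + m^2*(14*x - 47) + m*(8*x^2 - 142*x + 135) - 24*x^3 + 336*x^2 - 1206*x + 1134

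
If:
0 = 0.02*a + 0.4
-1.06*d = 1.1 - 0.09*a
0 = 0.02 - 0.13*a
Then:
No Solution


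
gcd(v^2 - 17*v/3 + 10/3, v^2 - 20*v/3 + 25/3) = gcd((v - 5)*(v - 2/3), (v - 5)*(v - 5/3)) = v - 5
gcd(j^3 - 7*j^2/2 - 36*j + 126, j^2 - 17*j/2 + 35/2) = j - 7/2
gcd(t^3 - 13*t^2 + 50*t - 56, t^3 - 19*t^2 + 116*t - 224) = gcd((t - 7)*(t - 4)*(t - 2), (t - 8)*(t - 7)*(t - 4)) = t^2 - 11*t + 28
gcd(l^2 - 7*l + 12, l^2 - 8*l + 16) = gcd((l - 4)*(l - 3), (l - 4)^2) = l - 4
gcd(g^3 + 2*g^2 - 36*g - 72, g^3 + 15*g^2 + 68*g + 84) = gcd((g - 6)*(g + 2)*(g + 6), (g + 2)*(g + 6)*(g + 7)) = g^2 + 8*g + 12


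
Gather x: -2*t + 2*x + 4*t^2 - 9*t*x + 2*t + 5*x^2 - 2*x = 4*t^2 - 9*t*x + 5*x^2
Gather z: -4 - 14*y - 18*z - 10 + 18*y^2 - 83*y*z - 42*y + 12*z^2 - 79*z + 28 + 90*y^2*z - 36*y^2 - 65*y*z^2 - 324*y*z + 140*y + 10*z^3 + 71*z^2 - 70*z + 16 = -18*y^2 + 84*y + 10*z^3 + z^2*(83 - 65*y) + z*(90*y^2 - 407*y - 167) + 30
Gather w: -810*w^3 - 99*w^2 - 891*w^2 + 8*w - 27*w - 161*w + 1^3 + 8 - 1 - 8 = -810*w^3 - 990*w^2 - 180*w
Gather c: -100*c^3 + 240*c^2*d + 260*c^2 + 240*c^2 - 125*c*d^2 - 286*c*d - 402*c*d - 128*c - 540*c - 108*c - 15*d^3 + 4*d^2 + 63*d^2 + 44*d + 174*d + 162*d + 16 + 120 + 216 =-100*c^3 + c^2*(240*d + 500) + c*(-125*d^2 - 688*d - 776) - 15*d^3 + 67*d^2 + 380*d + 352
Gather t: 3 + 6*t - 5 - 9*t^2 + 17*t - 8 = -9*t^2 + 23*t - 10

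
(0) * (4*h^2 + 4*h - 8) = 0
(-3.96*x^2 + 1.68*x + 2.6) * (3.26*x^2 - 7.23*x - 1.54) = -12.9096*x^4 + 34.1076*x^3 + 2.428*x^2 - 21.3852*x - 4.004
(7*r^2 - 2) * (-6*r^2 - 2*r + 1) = -42*r^4 - 14*r^3 + 19*r^2 + 4*r - 2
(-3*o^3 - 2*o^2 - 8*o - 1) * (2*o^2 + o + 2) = -6*o^5 - 7*o^4 - 24*o^3 - 14*o^2 - 17*o - 2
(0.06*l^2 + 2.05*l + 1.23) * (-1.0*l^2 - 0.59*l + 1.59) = -0.06*l^4 - 2.0854*l^3 - 2.3441*l^2 + 2.5338*l + 1.9557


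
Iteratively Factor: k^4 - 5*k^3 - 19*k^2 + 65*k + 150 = (k + 2)*(k^3 - 7*k^2 - 5*k + 75) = (k - 5)*(k + 2)*(k^2 - 2*k - 15) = (k - 5)*(k + 2)*(k + 3)*(k - 5)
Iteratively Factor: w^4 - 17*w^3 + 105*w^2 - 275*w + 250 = (w - 5)*(w^3 - 12*w^2 + 45*w - 50) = (w - 5)^2*(w^2 - 7*w + 10) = (w - 5)^2*(w - 2)*(w - 5)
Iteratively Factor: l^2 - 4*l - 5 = (l + 1)*(l - 5)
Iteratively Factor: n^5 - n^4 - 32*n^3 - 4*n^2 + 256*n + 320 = (n - 4)*(n^4 + 3*n^3 - 20*n^2 - 84*n - 80) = (n - 4)*(n + 2)*(n^3 + n^2 - 22*n - 40) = (n - 5)*(n - 4)*(n + 2)*(n^2 + 6*n + 8) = (n - 5)*(n - 4)*(n + 2)*(n + 4)*(n + 2)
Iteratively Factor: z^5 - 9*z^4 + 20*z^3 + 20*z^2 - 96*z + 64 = (z + 2)*(z^4 - 11*z^3 + 42*z^2 - 64*z + 32) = (z - 4)*(z + 2)*(z^3 - 7*z^2 + 14*z - 8) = (z - 4)*(z - 2)*(z + 2)*(z^2 - 5*z + 4) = (z - 4)^2*(z - 2)*(z + 2)*(z - 1)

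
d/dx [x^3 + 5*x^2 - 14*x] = 3*x^2 + 10*x - 14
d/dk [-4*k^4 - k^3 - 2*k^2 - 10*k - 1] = -16*k^3 - 3*k^2 - 4*k - 10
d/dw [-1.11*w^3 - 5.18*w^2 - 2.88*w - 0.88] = -3.33*w^2 - 10.36*w - 2.88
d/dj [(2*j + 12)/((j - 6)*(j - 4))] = 2*(-j^2 - 12*j + 84)/(j^4 - 20*j^3 + 148*j^2 - 480*j + 576)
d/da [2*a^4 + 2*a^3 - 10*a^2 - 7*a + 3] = 8*a^3 + 6*a^2 - 20*a - 7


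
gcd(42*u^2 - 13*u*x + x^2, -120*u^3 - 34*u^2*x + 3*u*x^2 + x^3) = -6*u + x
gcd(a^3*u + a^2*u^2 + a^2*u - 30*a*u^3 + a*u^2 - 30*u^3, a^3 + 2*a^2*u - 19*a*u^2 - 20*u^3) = 1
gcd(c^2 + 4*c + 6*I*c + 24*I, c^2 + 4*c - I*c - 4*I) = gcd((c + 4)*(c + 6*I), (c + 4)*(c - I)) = c + 4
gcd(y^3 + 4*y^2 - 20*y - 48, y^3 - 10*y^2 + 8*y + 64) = y^2 - 2*y - 8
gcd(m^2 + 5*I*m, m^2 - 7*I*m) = m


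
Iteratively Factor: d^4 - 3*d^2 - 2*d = (d)*(d^3 - 3*d - 2) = d*(d + 1)*(d^2 - d - 2) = d*(d - 2)*(d + 1)*(d + 1)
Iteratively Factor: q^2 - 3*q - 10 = (q - 5)*(q + 2)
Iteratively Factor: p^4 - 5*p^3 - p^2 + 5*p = (p)*(p^3 - 5*p^2 - p + 5) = p*(p - 5)*(p^2 - 1) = p*(p - 5)*(p + 1)*(p - 1)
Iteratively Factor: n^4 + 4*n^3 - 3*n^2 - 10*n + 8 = (n + 2)*(n^3 + 2*n^2 - 7*n + 4) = (n - 1)*(n + 2)*(n^2 + 3*n - 4) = (n - 1)^2*(n + 2)*(n + 4)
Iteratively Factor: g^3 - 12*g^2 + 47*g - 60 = (g - 5)*(g^2 - 7*g + 12) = (g - 5)*(g - 4)*(g - 3)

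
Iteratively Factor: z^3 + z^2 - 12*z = (z)*(z^2 + z - 12) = z*(z - 3)*(z + 4)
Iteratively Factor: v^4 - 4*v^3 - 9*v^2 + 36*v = (v + 3)*(v^3 - 7*v^2 + 12*v) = (v - 3)*(v + 3)*(v^2 - 4*v) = v*(v - 3)*(v + 3)*(v - 4)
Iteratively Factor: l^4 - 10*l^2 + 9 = (l + 3)*(l^3 - 3*l^2 - l + 3) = (l - 1)*(l + 3)*(l^2 - 2*l - 3) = (l - 3)*(l - 1)*(l + 3)*(l + 1)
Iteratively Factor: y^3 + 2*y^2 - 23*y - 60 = (y + 4)*(y^2 - 2*y - 15) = (y + 3)*(y + 4)*(y - 5)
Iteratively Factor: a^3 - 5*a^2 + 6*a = (a - 2)*(a^2 - 3*a) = (a - 3)*(a - 2)*(a)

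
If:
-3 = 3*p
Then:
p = -1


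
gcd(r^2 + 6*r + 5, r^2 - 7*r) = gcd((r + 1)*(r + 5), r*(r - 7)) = 1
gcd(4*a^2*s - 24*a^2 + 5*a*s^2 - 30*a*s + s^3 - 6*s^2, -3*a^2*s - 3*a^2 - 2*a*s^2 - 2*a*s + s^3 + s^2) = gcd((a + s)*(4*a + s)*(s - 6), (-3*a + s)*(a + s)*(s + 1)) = a + s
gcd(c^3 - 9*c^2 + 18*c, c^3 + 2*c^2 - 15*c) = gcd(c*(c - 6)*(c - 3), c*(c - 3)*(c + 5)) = c^2 - 3*c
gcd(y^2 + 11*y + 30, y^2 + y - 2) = 1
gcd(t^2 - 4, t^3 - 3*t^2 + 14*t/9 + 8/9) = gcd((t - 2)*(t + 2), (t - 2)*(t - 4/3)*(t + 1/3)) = t - 2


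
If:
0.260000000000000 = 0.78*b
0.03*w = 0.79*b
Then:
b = 0.33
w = 8.78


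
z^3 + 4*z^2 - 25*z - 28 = (z - 4)*(z + 1)*(z + 7)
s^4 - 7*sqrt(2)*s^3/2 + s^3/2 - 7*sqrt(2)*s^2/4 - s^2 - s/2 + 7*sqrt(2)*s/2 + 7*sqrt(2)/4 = (s - 1)*(s + 1/2)*(s + 1)*(s - 7*sqrt(2)/2)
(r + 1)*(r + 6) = r^2 + 7*r + 6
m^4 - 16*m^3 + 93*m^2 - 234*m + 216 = (m - 6)*(m - 4)*(m - 3)^2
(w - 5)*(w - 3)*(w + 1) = w^3 - 7*w^2 + 7*w + 15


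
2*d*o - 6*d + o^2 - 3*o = (2*d + o)*(o - 3)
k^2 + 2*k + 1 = (k + 1)^2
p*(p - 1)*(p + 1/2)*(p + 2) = p^4 + 3*p^3/2 - 3*p^2/2 - p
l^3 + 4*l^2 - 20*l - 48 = (l - 4)*(l + 2)*(l + 6)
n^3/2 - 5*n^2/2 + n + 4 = (n/2 + 1/2)*(n - 4)*(n - 2)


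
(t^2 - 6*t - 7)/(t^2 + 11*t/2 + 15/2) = 2*(t^2 - 6*t - 7)/(2*t^2 + 11*t + 15)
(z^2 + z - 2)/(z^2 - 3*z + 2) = (z + 2)/(z - 2)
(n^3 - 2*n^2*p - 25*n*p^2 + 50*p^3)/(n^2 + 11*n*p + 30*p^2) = (n^2 - 7*n*p + 10*p^2)/(n + 6*p)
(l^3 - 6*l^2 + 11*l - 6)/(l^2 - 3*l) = l - 3 + 2/l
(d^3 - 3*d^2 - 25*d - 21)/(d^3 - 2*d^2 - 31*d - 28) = (d + 3)/(d + 4)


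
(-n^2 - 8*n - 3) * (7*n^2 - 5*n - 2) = -7*n^4 - 51*n^3 + 21*n^2 + 31*n + 6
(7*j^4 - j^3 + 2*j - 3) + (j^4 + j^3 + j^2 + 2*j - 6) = 8*j^4 + j^2 + 4*j - 9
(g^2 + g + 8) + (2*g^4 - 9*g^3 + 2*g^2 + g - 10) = 2*g^4 - 9*g^3 + 3*g^2 + 2*g - 2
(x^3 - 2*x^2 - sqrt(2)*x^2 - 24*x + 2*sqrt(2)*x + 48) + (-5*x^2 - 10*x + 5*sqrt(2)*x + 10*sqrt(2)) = x^3 - 7*x^2 - sqrt(2)*x^2 - 34*x + 7*sqrt(2)*x + 10*sqrt(2) + 48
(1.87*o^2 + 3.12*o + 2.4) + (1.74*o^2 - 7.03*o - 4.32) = 3.61*o^2 - 3.91*o - 1.92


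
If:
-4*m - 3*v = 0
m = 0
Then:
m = 0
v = 0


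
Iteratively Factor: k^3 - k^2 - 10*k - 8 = (k + 2)*(k^2 - 3*k - 4) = (k - 4)*(k + 2)*(k + 1)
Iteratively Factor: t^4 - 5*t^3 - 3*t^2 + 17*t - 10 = (t + 2)*(t^3 - 7*t^2 + 11*t - 5) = (t - 5)*(t + 2)*(t^2 - 2*t + 1) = (t - 5)*(t - 1)*(t + 2)*(t - 1)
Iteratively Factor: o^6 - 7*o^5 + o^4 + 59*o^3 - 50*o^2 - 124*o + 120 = (o + 2)*(o^5 - 9*o^4 + 19*o^3 + 21*o^2 - 92*o + 60) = (o - 5)*(o + 2)*(o^4 - 4*o^3 - o^2 + 16*o - 12) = (o - 5)*(o - 1)*(o + 2)*(o^3 - 3*o^2 - 4*o + 12) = (o - 5)*(o - 3)*(o - 1)*(o + 2)*(o^2 - 4) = (o - 5)*(o - 3)*(o - 2)*(o - 1)*(o + 2)*(o + 2)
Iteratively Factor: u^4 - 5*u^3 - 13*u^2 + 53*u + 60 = (u - 5)*(u^3 - 13*u - 12) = (u - 5)*(u + 1)*(u^2 - u - 12) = (u - 5)*(u - 4)*(u + 1)*(u + 3)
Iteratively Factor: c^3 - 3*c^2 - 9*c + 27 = (c - 3)*(c^2 - 9) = (c - 3)^2*(c + 3)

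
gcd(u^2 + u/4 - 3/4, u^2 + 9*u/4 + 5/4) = u + 1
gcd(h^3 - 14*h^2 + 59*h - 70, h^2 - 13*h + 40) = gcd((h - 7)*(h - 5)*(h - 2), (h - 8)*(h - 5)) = h - 5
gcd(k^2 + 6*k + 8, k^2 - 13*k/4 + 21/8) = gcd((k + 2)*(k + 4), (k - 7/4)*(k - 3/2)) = 1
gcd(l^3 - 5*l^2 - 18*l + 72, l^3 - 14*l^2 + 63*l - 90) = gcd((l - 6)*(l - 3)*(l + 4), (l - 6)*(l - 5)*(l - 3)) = l^2 - 9*l + 18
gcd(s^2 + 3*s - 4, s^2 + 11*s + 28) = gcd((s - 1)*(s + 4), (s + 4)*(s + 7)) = s + 4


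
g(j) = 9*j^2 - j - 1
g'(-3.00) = -55.00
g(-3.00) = 83.00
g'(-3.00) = -55.00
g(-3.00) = 83.00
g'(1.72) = 29.96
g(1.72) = 23.91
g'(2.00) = 35.00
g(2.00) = 33.00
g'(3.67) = 65.06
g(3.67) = 116.55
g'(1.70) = 29.60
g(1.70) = 23.31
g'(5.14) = 91.52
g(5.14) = 231.64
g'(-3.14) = -57.52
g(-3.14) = 90.88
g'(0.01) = -0.82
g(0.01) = -1.01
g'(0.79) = 13.22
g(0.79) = 3.83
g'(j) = 18*j - 1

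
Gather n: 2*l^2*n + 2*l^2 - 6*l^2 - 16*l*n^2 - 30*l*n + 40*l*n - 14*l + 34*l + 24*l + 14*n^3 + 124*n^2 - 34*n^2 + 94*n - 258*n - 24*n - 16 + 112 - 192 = -4*l^2 + 44*l + 14*n^3 + n^2*(90 - 16*l) + n*(2*l^2 + 10*l - 188) - 96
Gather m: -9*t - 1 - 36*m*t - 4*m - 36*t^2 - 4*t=m*(-36*t - 4) - 36*t^2 - 13*t - 1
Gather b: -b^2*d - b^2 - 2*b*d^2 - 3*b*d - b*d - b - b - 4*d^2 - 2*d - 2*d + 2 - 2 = b^2*(-d - 1) + b*(-2*d^2 - 4*d - 2) - 4*d^2 - 4*d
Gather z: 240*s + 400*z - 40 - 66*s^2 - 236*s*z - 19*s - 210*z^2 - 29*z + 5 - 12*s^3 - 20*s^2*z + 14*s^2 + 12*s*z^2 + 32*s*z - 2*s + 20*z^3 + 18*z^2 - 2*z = -12*s^3 - 52*s^2 + 219*s + 20*z^3 + z^2*(12*s - 192) + z*(-20*s^2 - 204*s + 369) - 35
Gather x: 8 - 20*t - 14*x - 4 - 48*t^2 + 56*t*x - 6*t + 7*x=-48*t^2 - 26*t + x*(56*t - 7) + 4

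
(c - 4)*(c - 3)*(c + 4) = c^3 - 3*c^2 - 16*c + 48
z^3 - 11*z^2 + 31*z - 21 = (z - 7)*(z - 3)*(z - 1)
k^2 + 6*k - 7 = (k - 1)*(k + 7)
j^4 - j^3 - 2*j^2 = j^2*(j - 2)*(j + 1)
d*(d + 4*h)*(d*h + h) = d^3*h + 4*d^2*h^2 + d^2*h + 4*d*h^2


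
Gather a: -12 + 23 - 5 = 6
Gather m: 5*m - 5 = 5*m - 5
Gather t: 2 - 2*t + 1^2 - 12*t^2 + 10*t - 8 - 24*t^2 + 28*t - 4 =-36*t^2 + 36*t - 9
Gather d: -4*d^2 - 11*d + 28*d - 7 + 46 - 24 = -4*d^2 + 17*d + 15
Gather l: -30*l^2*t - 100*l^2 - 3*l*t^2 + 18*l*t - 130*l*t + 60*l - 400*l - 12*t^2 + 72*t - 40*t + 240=l^2*(-30*t - 100) + l*(-3*t^2 - 112*t - 340) - 12*t^2 + 32*t + 240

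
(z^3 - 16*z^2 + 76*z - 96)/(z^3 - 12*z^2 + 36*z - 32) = (z - 6)/(z - 2)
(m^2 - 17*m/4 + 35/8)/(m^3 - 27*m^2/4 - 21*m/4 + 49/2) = (m - 5/2)/(m^2 - 5*m - 14)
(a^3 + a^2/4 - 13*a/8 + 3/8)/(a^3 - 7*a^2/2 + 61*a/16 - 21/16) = 2*(8*a^2 + 10*a - 3)/(16*a^2 - 40*a + 21)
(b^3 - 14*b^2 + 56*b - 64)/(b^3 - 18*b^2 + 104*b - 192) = (b - 2)/(b - 6)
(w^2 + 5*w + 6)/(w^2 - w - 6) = (w + 3)/(w - 3)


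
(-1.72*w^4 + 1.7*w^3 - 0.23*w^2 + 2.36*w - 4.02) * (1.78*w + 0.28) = -3.0616*w^5 + 2.5444*w^4 + 0.0666*w^3 + 4.1364*w^2 - 6.4948*w - 1.1256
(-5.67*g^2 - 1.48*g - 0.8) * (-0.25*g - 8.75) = 1.4175*g^3 + 49.9825*g^2 + 13.15*g + 7.0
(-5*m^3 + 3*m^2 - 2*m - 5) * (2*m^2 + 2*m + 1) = -10*m^5 - 4*m^4 - 3*m^3 - 11*m^2 - 12*m - 5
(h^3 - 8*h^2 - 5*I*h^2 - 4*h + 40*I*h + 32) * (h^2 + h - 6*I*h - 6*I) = h^5 - 7*h^4 - 11*I*h^4 - 42*h^3 + 77*I*h^3 + 238*h^2 + 112*I*h^2 + 272*h - 168*I*h - 192*I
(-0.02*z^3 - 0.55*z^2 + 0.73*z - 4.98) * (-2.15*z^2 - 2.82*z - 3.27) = 0.043*z^5 + 1.2389*z^4 + 0.0468999999999999*z^3 + 10.4469*z^2 + 11.6565*z + 16.2846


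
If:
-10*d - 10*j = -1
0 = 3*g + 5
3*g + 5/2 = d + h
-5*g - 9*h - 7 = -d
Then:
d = -143/60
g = -5/3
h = -7/60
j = 149/60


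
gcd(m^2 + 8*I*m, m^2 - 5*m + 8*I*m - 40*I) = m + 8*I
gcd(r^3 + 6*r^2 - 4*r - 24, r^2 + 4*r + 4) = r + 2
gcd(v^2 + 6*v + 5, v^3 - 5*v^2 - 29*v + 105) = v + 5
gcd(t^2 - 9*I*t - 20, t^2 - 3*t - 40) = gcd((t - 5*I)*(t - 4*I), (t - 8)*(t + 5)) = 1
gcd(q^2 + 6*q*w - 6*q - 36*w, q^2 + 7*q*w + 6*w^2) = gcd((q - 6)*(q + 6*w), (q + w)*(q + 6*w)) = q + 6*w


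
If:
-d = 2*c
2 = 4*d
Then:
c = -1/4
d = 1/2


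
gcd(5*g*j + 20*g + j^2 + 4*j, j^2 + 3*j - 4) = j + 4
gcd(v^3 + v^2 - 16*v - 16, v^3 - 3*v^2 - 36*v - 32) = v^2 + 5*v + 4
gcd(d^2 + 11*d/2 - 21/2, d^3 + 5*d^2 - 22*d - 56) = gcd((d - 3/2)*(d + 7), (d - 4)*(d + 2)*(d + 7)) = d + 7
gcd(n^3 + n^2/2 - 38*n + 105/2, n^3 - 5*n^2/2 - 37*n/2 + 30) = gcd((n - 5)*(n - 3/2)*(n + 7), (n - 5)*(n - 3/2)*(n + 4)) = n^2 - 13*n/2 + 15/2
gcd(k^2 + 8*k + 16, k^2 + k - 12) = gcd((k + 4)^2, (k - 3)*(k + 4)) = k + 4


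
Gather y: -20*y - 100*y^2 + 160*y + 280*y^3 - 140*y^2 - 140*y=280*y^3 - 240*y^2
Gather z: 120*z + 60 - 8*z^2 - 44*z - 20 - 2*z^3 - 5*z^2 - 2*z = -2*z^3 - 13*z^2 + 74*z + 40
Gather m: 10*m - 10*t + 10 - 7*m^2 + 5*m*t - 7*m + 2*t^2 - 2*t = -7*m^2 + m*(5*t + 3) + 2*t^2 - 12*t + 10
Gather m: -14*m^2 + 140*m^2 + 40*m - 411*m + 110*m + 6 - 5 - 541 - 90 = 126*m^2 - 261*m - 630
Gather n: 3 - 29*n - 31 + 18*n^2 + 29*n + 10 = 18*n^2 - 18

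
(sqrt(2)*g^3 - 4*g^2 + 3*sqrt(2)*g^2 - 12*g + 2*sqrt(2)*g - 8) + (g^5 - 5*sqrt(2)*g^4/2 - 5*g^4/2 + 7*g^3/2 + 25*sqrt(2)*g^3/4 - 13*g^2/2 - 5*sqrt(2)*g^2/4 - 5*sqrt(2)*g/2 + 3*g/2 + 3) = g^5 - 5*sqrt(2)*g^4/2 - 5*g^4/2 + 7*g^3/2 + 29*sqrt(2)*g^3/4 - 21*g^2/2 + 7*sqrt(2)*g^2/4 - 21*g/2 - sqrt(2)*g/2 - 5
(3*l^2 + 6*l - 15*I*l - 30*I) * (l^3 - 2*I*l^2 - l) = 3*l^5 + 6*l^4 - 21*I*l^4 - 33*l^3 - 42*I*l^3 - 66*l^2 + 15*I*l^2 + 30*I*l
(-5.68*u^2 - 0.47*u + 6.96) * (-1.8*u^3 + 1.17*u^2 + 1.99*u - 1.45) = 10.224*u^5 - 5.7996*u^4 - 24.3811*u^3 + 15.4439*u^2 + 14.5319*u - 10.092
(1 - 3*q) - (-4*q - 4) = q + 5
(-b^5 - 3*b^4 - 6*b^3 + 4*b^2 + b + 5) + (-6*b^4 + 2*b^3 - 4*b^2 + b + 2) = -b^5 - 9*b^4 - 4*b^3 + 2*b + 7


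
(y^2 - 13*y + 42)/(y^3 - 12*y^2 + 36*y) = (y - 7)/(y*(y - 6))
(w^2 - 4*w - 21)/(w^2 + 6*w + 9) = (w - 7)/(w + 3)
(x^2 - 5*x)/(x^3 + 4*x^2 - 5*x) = (x - 5)/(x^2 + 4*x - 5)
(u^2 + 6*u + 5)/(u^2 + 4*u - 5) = (u + 1)/(u - 1)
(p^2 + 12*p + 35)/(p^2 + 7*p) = (p + 5)/p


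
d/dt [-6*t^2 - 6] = -12*t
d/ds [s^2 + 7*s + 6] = 2*s + 7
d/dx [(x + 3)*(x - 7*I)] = 2*x + 3 - 7*I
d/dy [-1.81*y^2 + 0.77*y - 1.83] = 0.77 - 3.62*y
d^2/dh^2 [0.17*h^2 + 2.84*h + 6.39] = 0.340000000000000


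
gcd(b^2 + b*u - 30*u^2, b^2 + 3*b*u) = 1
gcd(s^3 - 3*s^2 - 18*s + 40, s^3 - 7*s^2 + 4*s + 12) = s - 2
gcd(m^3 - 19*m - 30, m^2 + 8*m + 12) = m + 2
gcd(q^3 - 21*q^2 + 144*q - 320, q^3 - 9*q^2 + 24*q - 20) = q - 5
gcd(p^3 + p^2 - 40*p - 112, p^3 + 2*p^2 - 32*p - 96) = p^2 + 8*p + 16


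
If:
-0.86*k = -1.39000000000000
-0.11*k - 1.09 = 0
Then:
No Solution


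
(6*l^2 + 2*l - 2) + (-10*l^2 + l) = -4*l^2 + 3*l - 2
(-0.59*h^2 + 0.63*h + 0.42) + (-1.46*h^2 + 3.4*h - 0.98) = -2.05*h^2 + 4.03*h - 0.56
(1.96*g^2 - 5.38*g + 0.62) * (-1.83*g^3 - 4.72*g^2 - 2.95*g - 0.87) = -3.5868*g^5 + 0.594200000000001*g^4 + 18.477*g^3 + 11.2394*g^2 + 2.8516*g - 0.5394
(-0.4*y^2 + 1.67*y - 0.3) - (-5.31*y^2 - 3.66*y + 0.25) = 4.91*y^2 + 5.33*y - 0.55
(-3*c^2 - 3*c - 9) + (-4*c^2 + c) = -7*c^2 - 2*c - 9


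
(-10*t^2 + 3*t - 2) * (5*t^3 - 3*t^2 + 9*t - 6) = -50*t^5 + 45*t^4 - 109*t^3 + 93*t^2 - 36*t + 12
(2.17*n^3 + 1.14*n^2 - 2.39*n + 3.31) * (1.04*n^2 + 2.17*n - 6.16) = 2.2568*n^5 + 5.8945*n^4 - 13.379*n^3 - 8.7663*n^2 + 21.9051*n - 20.3896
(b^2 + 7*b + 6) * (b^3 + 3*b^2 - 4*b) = b^5 + 10*b^4 + 23*b^3 - 10*b^2 - 24*b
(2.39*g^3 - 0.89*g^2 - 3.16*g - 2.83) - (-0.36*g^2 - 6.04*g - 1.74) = 2.39*g^3 - 0.53*g^2 + 2.88*g - 1.09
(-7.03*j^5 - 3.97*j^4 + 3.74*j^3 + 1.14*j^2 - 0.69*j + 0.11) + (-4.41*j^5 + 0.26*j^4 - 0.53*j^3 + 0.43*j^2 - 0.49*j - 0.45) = -11.44*j^5 - 3.71*j^4 + 3.21*j^3 + 1.57*j^2 - 1.18*j - 0.34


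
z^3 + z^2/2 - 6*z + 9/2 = (z - 3/2)*(z - 1)*(z + 3)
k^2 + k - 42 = (k - 6)*(k + 7)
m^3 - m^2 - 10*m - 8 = (m - 4)*(m + 1)*(m + 2)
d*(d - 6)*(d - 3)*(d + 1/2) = d^4 - 17*d^3/2 + 27*d^2/2 + 9*d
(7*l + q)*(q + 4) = 7*l*q + 28*l + q^2 + 4*q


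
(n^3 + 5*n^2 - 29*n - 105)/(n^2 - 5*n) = n + 10 + 21/n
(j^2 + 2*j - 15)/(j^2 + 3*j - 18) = (j + 5)/(j + 6)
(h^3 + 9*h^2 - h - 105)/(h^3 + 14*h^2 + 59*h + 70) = (h - 3)/(h + 2)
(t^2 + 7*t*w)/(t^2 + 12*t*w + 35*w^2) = t/(t + 5*w)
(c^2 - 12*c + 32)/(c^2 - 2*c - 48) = (c - 4)/(c + 6)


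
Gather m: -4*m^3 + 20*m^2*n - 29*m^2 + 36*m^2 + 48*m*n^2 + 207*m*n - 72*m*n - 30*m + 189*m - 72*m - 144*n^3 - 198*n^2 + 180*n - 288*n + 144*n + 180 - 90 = -4*m^3 + m^2*(20*n + 7) + m*(48*n^2 + 135*n + 87) - 144*n^3 - 198*n^2 + 36*n + 90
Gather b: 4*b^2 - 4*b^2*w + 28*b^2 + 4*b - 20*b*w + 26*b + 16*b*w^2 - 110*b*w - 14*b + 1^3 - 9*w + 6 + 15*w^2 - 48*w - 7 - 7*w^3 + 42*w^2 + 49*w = b^2*(32 - 4*w) + b*(16*w^2 - 130*w + 16) - 7*w^3 + 57*w^2 - 8*w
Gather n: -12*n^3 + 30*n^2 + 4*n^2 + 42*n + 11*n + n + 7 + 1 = -12*n^3 + 34*n^2 + 54*n + 8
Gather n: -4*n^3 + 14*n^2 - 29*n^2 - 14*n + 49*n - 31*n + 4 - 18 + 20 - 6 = -4*n^3 - 15*n^2 + 4*n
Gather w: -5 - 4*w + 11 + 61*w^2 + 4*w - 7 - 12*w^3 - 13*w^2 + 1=-12*w^3 + 48*w^2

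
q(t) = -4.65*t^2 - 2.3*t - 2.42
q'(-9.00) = 81.40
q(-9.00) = -358.37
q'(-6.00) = 53.50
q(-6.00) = -156.02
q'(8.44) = -80.79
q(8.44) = -353.07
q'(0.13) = -3.51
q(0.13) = -2.80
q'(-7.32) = 65.78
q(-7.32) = -234.74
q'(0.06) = -2.86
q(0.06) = -2.57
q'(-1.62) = 12.77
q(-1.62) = -10.90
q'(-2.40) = 20.02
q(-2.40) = -23.68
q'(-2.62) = 22.07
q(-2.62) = -28.31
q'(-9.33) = 84.47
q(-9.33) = -385.74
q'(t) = -9.3*t - 2.3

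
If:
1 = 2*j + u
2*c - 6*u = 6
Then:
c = 3*u + 3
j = 1/2 - u/2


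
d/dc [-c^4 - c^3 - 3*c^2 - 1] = c*(-4*c^2 - 3*c - 6)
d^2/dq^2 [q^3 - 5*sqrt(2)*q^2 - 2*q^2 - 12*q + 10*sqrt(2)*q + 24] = 6*q - 10*sqrt(2) - 4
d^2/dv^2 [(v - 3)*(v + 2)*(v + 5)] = 6*v + 8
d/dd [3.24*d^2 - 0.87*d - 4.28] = 6.48*d - 0.87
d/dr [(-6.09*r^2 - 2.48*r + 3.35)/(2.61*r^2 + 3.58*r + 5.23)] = (-15.3294*r^2 - 81.1884*r - 24.9634)/(6.8121*r^4 + 18.6876*r^3 + 40.117*r^2 + 37.4468*r + 27.3529)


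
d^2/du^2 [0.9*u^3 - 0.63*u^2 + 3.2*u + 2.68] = 5.4*u - 1.26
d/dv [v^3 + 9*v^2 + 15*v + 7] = 3*v^2 + 18*v + 15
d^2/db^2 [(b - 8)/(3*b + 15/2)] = -56/(2*b + 5)^3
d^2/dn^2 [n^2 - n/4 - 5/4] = 2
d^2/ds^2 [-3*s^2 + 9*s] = -6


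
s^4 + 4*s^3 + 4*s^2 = s^2*(s + 2)^2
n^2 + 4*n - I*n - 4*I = (n + 4)*(n - I)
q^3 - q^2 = q^2*(q - 1)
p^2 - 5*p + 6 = (p - 3)*(p - 2)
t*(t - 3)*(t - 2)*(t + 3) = t^4 - 2*t^3 - 9*t^2 + 18*t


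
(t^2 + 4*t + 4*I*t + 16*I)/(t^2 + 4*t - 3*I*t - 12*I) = (t + 4*I)/(t - 3*I)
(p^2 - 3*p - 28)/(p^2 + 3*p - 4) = (p - 7)/(p - 1)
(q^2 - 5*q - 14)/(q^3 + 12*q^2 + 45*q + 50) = (q - 7)/(q^2 + 10*q + 25)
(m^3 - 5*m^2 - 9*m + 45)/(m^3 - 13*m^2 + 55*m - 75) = (m + 3)/(m - 5)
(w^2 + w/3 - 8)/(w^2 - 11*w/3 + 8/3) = (w + 3)/(w - 1)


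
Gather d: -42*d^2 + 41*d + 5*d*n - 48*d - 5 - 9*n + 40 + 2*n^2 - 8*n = -42*d^2 + d*(5*n - 7) + 2*n^2 - 17*n + 35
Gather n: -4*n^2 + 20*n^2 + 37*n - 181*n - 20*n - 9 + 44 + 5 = 16*n^2 - 164*n + 40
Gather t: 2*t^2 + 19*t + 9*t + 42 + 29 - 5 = 2*t^2 + 28*t + 66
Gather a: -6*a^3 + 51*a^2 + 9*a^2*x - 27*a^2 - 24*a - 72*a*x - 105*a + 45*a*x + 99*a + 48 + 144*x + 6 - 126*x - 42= -6*a^3 + a^2*(9*x + 24) + a*(-27*x - 30) + 18*x + 12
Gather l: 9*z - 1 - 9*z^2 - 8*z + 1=-9*z^2 + z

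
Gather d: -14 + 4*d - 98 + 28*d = 32*d - 112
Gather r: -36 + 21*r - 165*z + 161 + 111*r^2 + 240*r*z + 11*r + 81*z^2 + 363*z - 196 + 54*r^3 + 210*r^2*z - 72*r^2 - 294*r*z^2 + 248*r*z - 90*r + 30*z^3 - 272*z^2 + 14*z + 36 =54*r^3 + r^2*(210*z + 39) + r*(-294*z^2 + 488*z - 58) + 30*z^3 - 191*z^2 + 212*z - 35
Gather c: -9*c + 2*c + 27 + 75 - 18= 84 - 7*c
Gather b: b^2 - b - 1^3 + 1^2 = b^2 - b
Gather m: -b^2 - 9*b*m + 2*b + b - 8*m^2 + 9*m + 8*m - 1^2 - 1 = -b^2 + 3*b - 8*m^2 + m*(17 - 9*b) - 2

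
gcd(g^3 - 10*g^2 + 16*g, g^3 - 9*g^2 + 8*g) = g^2 - 8*g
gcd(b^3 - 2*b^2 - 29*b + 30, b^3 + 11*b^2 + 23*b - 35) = b^2 + 4*b - 5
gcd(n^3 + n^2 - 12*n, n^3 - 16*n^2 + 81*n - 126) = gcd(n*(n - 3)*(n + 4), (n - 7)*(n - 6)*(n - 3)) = n - 3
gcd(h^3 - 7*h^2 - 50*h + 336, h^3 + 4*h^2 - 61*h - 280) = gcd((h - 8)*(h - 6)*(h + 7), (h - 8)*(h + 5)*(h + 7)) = h^2 - h - 56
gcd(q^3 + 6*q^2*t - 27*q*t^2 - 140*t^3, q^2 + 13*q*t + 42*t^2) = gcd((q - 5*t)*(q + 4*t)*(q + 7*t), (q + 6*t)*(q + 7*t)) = q + 7*t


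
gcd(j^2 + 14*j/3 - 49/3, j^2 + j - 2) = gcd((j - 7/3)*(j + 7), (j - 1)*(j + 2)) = 1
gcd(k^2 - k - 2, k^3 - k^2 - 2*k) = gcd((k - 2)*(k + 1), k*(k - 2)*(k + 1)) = k^2 - k - 2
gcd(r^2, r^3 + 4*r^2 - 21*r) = r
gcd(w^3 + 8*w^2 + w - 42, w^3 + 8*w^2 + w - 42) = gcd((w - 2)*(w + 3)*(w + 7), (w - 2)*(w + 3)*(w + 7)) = w^3 + 8*w^2 + w - 42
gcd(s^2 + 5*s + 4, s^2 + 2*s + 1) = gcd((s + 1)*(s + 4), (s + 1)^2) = s + 1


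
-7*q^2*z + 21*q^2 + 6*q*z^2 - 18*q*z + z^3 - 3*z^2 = (-q + z)*(7*q + z)*(z - 3)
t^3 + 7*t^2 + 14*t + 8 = (t + 1)*(t + 2)*(t + 4)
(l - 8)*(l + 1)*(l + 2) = l^3 - 5*l^2 - 22*l - 16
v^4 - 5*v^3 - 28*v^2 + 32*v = v*(v - 8)*(v - 1)*(v + 4)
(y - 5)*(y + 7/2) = y^2 - 3*y/2 - 35/2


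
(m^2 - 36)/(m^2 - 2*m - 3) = (36 - m^2)/(-m^2 + 2*m + 3)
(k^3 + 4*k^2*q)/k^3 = (k + 4*q)/k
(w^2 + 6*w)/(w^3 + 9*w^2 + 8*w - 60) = w/(w^2 + 3*w - 10)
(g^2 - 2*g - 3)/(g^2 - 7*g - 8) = (g - 3)/(g - 8)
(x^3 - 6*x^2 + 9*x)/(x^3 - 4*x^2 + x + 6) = x*(x - 3)/(x^2 - x - 2)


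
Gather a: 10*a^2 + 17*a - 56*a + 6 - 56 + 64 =10*a^2 - 39*a + 14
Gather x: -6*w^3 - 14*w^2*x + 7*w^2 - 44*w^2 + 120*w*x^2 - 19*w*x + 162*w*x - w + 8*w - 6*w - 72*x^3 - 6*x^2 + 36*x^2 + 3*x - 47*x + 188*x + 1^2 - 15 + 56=-6*w^3 - 37*w^2 + w - 72*x^3 + x^2*(120*w + 30) + x*(-14*w^2 + 143*w + 144) + 42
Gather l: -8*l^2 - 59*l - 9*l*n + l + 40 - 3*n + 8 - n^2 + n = -8*l^2 + l*(-9*n - 58) - n^2 - 2*n + 48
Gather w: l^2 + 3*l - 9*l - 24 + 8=l^2 - 6*l - 16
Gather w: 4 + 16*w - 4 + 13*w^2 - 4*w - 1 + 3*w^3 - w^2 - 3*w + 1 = 3*w^3 + 12*w^2 + 9*w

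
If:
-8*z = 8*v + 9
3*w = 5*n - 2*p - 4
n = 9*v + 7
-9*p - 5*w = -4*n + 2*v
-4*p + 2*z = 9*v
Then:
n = -307/1220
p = 2017/1220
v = -983/1220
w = -3483/1220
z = -779/2440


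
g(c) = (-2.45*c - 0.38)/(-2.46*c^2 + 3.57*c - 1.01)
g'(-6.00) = -0.02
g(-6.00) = -0.13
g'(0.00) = 3.76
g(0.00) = 0.38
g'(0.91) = -70.42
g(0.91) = -12.95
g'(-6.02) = -0.02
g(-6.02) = -0.13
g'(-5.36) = -0.02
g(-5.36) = -0.14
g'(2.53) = -0.66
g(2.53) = 0.85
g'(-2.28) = -0.05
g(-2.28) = -0.24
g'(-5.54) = -0.02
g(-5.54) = -0.14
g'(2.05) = -1.56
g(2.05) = 1.34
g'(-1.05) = -0.02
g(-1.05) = -0.29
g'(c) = (-2.45*c - 0.38)*(4.92*c - 3.57)/(-2.46*c^2 + 3.57*c - 1.01)^2 - 2.45/(-2.46*c^2 + 3.57*c - 1.01)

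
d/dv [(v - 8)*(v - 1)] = 2*v - 9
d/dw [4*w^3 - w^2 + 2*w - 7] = 12*w^2 - 2*w + 2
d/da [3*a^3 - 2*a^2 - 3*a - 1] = 9*a^2 - 4*a - 3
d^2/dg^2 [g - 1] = 0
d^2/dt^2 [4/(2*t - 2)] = 4/(t - 1)^3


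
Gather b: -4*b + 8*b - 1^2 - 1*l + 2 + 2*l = 4*b + l + 1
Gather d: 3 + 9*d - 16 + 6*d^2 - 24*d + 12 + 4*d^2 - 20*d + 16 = 10*d^2 - 35*d + 15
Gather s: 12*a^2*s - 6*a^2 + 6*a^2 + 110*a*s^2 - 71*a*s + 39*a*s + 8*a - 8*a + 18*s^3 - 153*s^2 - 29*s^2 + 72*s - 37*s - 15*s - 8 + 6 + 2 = 18*s^3 + s^2*(110*a - 182) + s*(12*a^2 - 32*a + 20)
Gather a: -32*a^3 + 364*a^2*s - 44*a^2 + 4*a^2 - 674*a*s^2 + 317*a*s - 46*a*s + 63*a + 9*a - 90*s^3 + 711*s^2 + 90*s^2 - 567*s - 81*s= -32*a^3 + a^2*(364*s - 40) + a*(-674*s^2 + 271*s + 72) - 90*s^3 + 801*s^2 - 648*s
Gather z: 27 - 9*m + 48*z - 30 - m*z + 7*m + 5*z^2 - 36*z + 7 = -2*m + 5*z^2 + z*(12 - m) + 4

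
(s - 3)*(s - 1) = s^2 - 4*s + 3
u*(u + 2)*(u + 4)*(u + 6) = u^4 + 12*u^3 + 44*u^2 + 48*u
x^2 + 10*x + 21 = (x + 3)*(x + 7)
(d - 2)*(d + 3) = d^2 + d - 6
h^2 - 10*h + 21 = (h - 7)*(h - 3)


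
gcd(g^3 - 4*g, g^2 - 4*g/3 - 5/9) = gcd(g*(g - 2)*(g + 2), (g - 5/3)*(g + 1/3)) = 1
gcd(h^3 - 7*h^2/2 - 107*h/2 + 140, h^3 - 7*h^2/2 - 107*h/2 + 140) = h^3 - 7*h^2/2 - 107*h/2 + 140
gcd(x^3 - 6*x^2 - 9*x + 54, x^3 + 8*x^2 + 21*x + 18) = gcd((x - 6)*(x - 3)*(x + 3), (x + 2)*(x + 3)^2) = x + 3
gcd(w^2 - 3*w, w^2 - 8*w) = w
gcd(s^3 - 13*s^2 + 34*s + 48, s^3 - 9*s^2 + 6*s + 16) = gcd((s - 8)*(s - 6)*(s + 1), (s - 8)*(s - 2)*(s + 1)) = s^2 - 7*s - 8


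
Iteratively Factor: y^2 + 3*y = (y)*(y + 3)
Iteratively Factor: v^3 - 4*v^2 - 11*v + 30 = (v - 2)*(v^2 - 2*v - 15) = (v - 5)*(v - 2)*(v + 3)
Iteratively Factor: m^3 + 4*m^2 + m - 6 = (m + 3)*(m^2 + m - 2) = (m + 2)*(m + 3)*(m - 1)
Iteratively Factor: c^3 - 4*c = (c - 2)*(c^2 + 2*c) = c*(c - 2)*(c + 2)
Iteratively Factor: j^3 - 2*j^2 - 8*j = (j - 4)*(j^2 + 2*j) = j*(j - 4)*(j + 2)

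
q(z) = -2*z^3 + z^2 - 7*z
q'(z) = -6*z^2 + 2*z - 7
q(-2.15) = 39.55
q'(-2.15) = -39.04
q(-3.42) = 115.64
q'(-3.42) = -84.02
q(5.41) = -325.28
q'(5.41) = -171.79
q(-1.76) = 26.32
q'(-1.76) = -29.11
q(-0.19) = 1.38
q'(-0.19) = -7.60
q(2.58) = -45.75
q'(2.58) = -41.78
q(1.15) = -9.77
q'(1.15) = -12.64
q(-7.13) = 825.68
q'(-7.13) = -326.28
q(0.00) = 0.00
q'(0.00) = -7.00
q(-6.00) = 510.00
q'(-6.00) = -235.00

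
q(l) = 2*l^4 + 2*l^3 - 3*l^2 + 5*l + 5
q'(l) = 8*l^3 + 6*l^2 - 6*l + 5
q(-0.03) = 4.85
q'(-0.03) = 5.19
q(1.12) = 12.79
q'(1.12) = 17.05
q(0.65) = 7.89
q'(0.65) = 5.83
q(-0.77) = -0.84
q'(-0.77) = 9.53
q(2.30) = 80.93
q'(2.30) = 120.28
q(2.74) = 150.05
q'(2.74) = 198.17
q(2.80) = 162.32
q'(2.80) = 210.86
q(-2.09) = 1.35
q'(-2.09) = -29.29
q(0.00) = 5.00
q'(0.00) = 5.00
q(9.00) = 14387.00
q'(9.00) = 6269.00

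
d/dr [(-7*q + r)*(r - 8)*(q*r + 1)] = -q*(7*q - r)*(r - 8) - (7*q - r)*(q*r + 1) + (r - 8)*(q*r + 1)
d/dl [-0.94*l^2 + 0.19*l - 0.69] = 0.19 - 1.88*l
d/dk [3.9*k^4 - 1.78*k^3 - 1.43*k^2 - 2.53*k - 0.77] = 15.6*k^3 - 5.34*k^2 - 2.86*k - 2.53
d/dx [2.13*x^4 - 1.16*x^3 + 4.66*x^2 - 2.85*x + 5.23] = 8.52*x^3 - 3.48*x^2 + 9.32*x - 2.85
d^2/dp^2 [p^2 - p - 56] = 2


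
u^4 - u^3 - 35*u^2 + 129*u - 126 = (u - 3)^2*(u - 2)*(u + 7)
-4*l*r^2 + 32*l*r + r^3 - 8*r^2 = r*(-4*l + r)*(r - 8)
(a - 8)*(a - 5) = a^2 - 13*a + 40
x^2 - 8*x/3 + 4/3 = (x - 2)*(x - 2/3)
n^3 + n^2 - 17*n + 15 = (n - 3)*(n - 1)*(n + 5)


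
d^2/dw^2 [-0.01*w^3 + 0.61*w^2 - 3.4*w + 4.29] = 1.22 - 0.06*w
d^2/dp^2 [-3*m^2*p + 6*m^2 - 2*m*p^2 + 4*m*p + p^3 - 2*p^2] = -4*m + 6*p - 4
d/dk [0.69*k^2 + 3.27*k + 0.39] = 1.38*k + 3.27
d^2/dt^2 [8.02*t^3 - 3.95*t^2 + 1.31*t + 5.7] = 48.12*t - 7.9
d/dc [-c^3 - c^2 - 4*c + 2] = -3*c^2 - 2*c - 4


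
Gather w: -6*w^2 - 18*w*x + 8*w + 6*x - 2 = -6*w^2 + w*(8 - 18*x) + 6*x - 2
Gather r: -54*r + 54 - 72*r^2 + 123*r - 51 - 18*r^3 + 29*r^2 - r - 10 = -18*r^3 - 43*r^2 + 68*r - 7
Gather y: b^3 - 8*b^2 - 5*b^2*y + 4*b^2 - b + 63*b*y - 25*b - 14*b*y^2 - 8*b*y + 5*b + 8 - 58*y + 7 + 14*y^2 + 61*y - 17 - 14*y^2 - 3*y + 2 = b^3 - 4*b^2 - 14*b*y^2 - 21*b + y*(-5*b^2 + 55*b)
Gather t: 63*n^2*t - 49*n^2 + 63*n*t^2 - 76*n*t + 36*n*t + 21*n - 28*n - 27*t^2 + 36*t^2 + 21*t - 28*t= -49*n^2 - 7*n + t^2*(63*n + 9) + t*(63*n^2 - 40*n - 7)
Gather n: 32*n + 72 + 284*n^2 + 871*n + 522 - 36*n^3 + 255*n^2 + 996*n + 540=-36*n^3 + 539*n^2 + 1899*n + 1134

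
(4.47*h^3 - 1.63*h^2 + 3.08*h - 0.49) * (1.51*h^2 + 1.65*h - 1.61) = 6.7497*h^5 + 4.9142*h^4 - 5.2354*h^3 + 6.9664*h^2 - 5.7673*h + 0.7889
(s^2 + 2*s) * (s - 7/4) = s^3 + s^2/4 - 7*s/2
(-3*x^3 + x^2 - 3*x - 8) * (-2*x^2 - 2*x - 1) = 6*x^5 + 4*x^4 + 7*x^3 + 21*x^2 + 19*x + 8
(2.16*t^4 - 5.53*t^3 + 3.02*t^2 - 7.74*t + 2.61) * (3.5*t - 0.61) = 7.56*t^5 - 20.6726*t^4 + 13.9433*t^3 - 28.9322*t^2 + 13.8564*t - 1.5921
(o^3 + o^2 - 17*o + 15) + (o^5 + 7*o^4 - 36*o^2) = o^5 + 7*o^4 + o^3 - 35*o^2 - 17*o + 15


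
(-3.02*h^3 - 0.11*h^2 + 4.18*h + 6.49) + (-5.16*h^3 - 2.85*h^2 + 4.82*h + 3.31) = -8.18*h^3 - 2.96*h^2 + 9.0*h + 9.8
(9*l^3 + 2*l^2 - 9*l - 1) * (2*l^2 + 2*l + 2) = 18*l^5 + 22*l^4 + 4*l^3 - 16*l^2 - 20*l - 2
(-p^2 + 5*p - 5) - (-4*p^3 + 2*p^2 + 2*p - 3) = 4*p^3 - 3*p^2 + 3*p - 2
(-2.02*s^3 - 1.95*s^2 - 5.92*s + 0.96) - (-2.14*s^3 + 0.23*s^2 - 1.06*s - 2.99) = 0.12*s^3 - 2.18*s^2 - 4.86*s + 3.95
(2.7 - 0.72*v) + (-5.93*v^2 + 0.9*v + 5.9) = -5.93*v^2 + 0.18*v + 8.6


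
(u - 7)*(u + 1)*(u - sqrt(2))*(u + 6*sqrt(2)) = u^4 - 6*u^3 + 5*sqrt(2)*u^3 - 30*sqrt(2)*u^2 - 19*u^2 - 35*sqrt(2)*u + 72*u + 84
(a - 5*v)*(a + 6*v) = a^2 + a*v - 30*v^2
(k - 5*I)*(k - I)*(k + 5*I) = k^3 - I*k^2 + 25*k - 25*I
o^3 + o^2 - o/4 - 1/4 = (o - 1/2)*(o + 1/2)*(o + 1)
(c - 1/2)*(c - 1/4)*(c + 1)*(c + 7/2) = c^4 + 15*c^3/4 + c^2/4 - 33*c/16 + 7/16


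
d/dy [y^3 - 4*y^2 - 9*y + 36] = 3*y^2 - 8*y - 9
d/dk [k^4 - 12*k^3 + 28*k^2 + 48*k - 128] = 4*k^3 - 36*k^2 + 56*k + 48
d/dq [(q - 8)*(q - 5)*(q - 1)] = 3*q^2 - 28*q + 53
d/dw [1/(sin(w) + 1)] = -cos(w)/(sin(w) + 1)^2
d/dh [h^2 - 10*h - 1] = 2*h - 10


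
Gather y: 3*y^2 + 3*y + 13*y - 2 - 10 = 3*y^2 + 16*y - 12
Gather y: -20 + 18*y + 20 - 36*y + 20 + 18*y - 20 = 0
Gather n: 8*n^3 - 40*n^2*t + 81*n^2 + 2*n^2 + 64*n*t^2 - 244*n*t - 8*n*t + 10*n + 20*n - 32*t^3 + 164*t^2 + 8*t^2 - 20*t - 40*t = 8*n^3 + n^2*(83 - 40*t) + n*(64*t^2 - 252*t + 30) - 32*t^3 + 172*t^2 - 60*t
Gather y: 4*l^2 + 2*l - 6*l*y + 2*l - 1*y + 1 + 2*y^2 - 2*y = 4*l^2 + 4*l + 2*y^2 + y*(-6*l - 3) + 1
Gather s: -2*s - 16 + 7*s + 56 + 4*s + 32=9*s + 72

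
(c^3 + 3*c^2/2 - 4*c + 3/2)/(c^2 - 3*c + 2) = (2*c^2 + 5*c - 3)/(2*(c - 2))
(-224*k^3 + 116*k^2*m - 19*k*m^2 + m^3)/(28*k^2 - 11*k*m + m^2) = -8*k + m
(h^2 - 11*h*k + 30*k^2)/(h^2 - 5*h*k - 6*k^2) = (h - 5*k)/(h + k)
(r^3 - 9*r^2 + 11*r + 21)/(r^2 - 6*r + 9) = (r^2 - 6*r - 7)/(r - 3)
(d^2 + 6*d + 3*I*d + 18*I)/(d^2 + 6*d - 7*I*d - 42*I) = (d + 3*I)/(d - 7*I)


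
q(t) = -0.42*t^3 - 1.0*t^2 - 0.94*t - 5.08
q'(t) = -1.26*t^2 - 2.0*t - 0.94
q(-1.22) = -4.66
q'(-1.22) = -0.38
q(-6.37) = 68.89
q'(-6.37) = -39.33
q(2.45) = -19.56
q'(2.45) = -13.40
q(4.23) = -58.74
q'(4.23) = -31.95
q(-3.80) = 7.10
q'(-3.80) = -11.53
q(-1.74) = -4.26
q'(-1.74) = -1.27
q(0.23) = -5.35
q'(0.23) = -1.47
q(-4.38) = 15.14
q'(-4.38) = -16.35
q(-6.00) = 55.28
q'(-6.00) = -34.30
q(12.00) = -886.12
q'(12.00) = -206.38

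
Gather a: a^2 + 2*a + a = a^2 + 3*a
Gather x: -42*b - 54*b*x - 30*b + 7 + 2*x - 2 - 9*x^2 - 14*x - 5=-72*b - 9*x^2 + x*(-54*b - 12)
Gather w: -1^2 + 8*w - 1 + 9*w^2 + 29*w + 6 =9*w^2 + 37*w + 4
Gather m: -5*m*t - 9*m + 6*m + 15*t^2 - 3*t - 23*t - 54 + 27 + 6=m*(-5*t - 3) + 15*t^2 - 26*t - 21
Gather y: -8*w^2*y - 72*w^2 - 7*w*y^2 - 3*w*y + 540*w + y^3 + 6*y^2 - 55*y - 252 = -72*w^2 + 540*w + y^3 + y^2*(6 - 7*w) + y*(-8*w^2 - 3*w - 55) - 252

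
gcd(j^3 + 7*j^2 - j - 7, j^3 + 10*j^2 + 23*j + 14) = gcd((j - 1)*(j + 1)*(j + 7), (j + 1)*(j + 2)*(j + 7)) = j^2 + 8*j + 7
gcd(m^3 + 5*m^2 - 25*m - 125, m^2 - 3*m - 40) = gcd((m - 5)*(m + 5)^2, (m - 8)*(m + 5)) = m + 5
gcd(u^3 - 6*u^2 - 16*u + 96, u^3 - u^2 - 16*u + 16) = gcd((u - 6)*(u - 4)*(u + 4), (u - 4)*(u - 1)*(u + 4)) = u^2 - 16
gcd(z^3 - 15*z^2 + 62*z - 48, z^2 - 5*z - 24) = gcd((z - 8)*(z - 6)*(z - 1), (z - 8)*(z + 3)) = z - 8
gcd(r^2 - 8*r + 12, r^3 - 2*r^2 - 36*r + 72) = r^2 - 8*r + 12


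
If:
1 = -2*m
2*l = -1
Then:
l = -1/2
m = -1/2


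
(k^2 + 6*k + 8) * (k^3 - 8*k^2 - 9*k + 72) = k^5 - 2*k^4 - 49*k^3 - 46*k^2 + 360*k + 576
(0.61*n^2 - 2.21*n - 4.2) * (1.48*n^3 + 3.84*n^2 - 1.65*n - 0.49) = 0.9028*n^5 - 0.9284*n^4 - 15.7089*n^3 - 12.7804*n^2 + 8.0129*n + 2.058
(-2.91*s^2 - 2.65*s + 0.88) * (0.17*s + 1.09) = -0.4947*s^3 - 3.6224*s^2 - 2.7389*s + 0.9592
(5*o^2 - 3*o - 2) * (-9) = -45*o^2 + 27*o + 18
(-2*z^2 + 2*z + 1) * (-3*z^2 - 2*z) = 6*z^4 - 2*z^3 - 7*z^2 - 2*z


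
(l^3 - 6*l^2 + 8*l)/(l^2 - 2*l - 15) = l*(-l^2 + 6*l - 8)/(-l^2 + 2*l + 15)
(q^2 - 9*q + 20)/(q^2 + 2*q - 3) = (q^2 - 9*q + 20)/(q^2 + 2*q - 3)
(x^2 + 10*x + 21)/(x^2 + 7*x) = (x + 3)/x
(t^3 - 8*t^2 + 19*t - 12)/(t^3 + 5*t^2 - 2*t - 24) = (t^3 - 8*t^2 + 19*t - 12)/(t^3 + 5*t^2 - 2*t - 24)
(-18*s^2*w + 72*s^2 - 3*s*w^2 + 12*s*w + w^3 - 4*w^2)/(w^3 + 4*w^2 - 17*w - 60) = (-18*s^2 - 3*s*w + w^2)/(w^2 + 8*w + 15)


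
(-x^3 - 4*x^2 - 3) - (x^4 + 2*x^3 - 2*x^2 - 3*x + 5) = -x^4 - 3*x^3 - 2*x^2 + 3*x - 8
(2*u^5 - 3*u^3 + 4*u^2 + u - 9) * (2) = 4*u^5 - 6*u^3 + 8*u^2 + 2*u - 18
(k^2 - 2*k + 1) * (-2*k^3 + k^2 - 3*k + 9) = -2*k^5 + 5*k^4 - 7*k^3 + 16*k^2 - 21*k + 9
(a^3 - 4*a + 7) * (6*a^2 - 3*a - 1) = 6*a^5 - 3*a^4 - 25*a^3 + 54*a^2 - 17*a - 7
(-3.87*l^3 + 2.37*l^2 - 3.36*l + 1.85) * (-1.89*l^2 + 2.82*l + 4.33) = 7.3143*l^5 - 15.3927*l^4 - 3.7233*l^3 - 2.7096*l^2 - 9.3318*l + 8.0105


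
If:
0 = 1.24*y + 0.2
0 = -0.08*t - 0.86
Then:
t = -10.75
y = -0.16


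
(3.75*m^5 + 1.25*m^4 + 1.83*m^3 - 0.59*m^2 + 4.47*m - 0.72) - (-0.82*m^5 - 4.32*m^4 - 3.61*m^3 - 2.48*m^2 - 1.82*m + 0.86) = 4.57*m^5 + 5.57*m^4 + 5.44*m^3 + 1.89*m^2 + 6.29*m - 1.58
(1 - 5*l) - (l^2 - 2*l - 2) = -l^2 - 3*l + 3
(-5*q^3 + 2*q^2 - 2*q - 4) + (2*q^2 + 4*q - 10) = -5*q^3 + 4*q^2 + 2*q - 14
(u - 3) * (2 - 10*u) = -10*u^2 + 32*u - 6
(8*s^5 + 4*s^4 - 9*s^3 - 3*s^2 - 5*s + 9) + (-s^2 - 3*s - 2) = 8*s^5 + 4*s^4 - 9*s^3 - 4*s^2 - 8*s + 7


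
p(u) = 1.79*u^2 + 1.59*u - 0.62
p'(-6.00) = -19.89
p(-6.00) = 54.28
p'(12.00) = 44.55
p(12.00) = 276.22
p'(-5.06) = -16.52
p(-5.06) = 37.17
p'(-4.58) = -14.81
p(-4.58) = 29.65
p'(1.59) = 7.28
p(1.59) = 6.43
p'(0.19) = 2.27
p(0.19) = -0.25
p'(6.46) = 24.72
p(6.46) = 84.35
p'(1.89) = 8.36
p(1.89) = 8.78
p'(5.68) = 21.92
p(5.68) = 66.16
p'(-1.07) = -2.24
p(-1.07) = -0.27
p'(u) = 3.58*u + 1.59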